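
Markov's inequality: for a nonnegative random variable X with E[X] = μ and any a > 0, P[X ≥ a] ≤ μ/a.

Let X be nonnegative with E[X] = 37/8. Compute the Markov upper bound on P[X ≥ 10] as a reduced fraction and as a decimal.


μ = E[X] = 37/8, a = 10.
Markov: P[X ≥ 10] ≤ μ/a = (37/8)/10 = 37/80.
Numerically: ≈ 0.4625.
(Since a = 10 > μ = 4.6250, the bound 37/80 is < 1 and informative.)

P[X ≥ 10] ≤ 37/80 ≈ 0.4625.


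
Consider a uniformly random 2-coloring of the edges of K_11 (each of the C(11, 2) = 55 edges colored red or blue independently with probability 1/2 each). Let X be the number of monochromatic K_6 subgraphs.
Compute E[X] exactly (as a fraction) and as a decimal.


Let X = Σ_S X_S over the C(11, 6) = 462 subsets S of size 6, where X_S = 1 if the K_6 on S is monochromatic.
For a fixed S, the K_6 on S has C(6, 2) = 15 edges. P[all 15 edges red] = (1/2)^15, and likewise for blue, so P[monochromatic] = 2·(1/2)^15 = 2^{1 − 15} = 1/16384.
Summing: E[X] = C(11, 6) · 2^{1 − 15} = 462 · 1/16384 = 231/8192.
Numerically: E[X] ≈ 0.028198.

E[X] = C(11,6)·2^(1−C(6,2)) = 231/8192 ≈ 0.028198.


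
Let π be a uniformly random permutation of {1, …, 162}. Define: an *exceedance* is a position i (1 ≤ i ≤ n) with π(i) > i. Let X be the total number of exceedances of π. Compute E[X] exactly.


Write X = Σ_{i=1}^{162} X_i, where X_i = 1_{π(i) > i}.
For each fixed i, π(i) is uniform over {1, …, 162} (marginal of a uniform permutation), so P[π(i) > i] = (n − i)/n. Summing: Σ_{i=1}^{162} (n − i)/n = (0 + 1 + … + 161)/162 = 162(162 − 1)/(2·162) = (162 − 1)/2.
Hence E[X] = Σ_{i=1}^{162} (162 − i)/162 = 161/2 ≈ 80.500000.

E[X] = 161/2 = 80.500000.


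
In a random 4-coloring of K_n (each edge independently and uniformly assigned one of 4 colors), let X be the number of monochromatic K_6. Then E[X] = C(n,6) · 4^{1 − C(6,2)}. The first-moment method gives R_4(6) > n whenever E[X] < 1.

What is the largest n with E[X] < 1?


We need C(n, 6) · 4^{1 − 15} < 1, i.e. C(n, 6) < 4^{15 − 1} = 268435456.
Check values of n near the boundary:
  n = 76: C(76, 6) = 218618940; 218618940 < 268435456? YES
  n = 77: C(77, 6) = 237093780; 237093780 < 268435456? YES
  n = 78: C(78, 6) = 256851595; 256851595 < 268435456? YES
  n = 79: C(79, 6) = 277962685; 277962685 < 268435456? NO
  n = 80: C(80, 6) = 300500200; 300500200 < 268435456? NO
  n = 81: C(81, 6) = 324540216; 324540216 < 268435456? NO
The largest n with C(n, 6) < 268435456 is n = 78 (where E[X] = 256851595/268435456 ≈ 0.95685). Hence R_4(6) > 78, i.e. R_4(6) ≥ 79.

Largest n = 78; hence R_4(6) > 78.


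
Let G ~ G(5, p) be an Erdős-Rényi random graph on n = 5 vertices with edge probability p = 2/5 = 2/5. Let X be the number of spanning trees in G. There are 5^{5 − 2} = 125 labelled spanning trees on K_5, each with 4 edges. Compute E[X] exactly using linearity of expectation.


K_5 has 5^{5 − 2} = 125 labelled spanning trees.
For each such spanning tree H, let X_H = 1 if all 4 edges of H are present in G. Then P[X_H = 1] = p^{4} = (2/5)^{4} = 16/625.
By linearity: E[X] = Σ_H E[X_H] = 125 · p^{4} = 125 · 16/625 = 16/5.
Numerically: E[X] ≈ 3.2.

E[X] = 125 · (2/5)^{4} = 16/5 ≈ 3.2.


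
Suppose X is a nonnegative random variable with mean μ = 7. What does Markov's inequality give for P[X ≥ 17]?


μ = E[X] = 7, a = 17.
Markov: P[X ≥ 17] ≤ μ/a = (7)/17 = 7/17.
Numerically: ≈ 0.412.
(Since a = 17 > μ = 7.000, the bound 7/17 is < 1 and informative.)

P[X ≥ 17] ≤ 7/17 ≈ 0.412.


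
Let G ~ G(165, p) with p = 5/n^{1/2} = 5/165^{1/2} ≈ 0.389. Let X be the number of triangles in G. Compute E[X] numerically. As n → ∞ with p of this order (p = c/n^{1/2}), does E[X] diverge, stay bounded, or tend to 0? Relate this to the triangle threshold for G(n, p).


Number of potential triangles: C(165, 3) = 735130.
Each occurs with probability p³ ≈ (0.389)³ ≈ 5.89772e-02.
By linearity: E[X] = C(165, 3)·p³ ≈ 735130 · 5.89772e-02 ≈ 43355.904.
Since α = 1/2 < 1, p = c/n^{1/2} ≫ 1/n is above the triangle threshold p ~ 1/n. Asymptotically E[X] ~ (c³/6)·n^{3(1−α)} = (5³/6)·n^{1.5} → ∞; triangles are abundant w.h.p.

E[X] ≈ 43355.904; in regime p = Θ(1/n^{1/2}) E[X] diverges (above the triangle threshold p ~ 1/n).


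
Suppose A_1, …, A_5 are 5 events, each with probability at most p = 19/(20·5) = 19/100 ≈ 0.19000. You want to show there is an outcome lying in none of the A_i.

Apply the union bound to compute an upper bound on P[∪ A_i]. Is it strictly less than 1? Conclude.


Union bound: P[∪_{i=1}^{5} A_i] ≤ Σ_i P[A_i] ≤ 5·p = 5·(19/100) = 19/20.
Numerically: 19/20 ≈ 0.95000.
Is 19/20 < 1? YES.
Since P[∪ A_i] ≤ 19/20 < 1, the complement has P[∩ A_i^c] ≥ 1 − 19/20 = 1/20 > 0, so some outcome avoids every A_i.

5·p = 19/20 ≈ 0.95000; existence CERTIFIED by the union bound.


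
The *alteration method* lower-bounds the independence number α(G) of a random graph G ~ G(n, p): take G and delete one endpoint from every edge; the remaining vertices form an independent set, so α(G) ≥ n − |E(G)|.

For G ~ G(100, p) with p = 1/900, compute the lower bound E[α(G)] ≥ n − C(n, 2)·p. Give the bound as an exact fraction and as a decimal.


E[|E(G)|] = C(100, 2)·p = 4950 · (1/900) = 11/2.
E[α(G)] ≥ n − E[|E(G)|] = 100 − 11/2 = 189/2.
Numerically: ≈ 94.50000.
(This is only a lower bound; the true E[α(G)] may be larger.)

E[α(G)] ≥ 189/2 ≈ 94.50000.


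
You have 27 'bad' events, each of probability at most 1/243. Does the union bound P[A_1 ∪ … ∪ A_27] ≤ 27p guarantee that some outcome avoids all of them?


Union bound: P[∪_{i=1}^{27} A_i] ≤ Σ_i P[A_i] ≤ 27·p = 27·(1/243) = 1/9.
Numerically: 1/9 ≈ 0.111.
Is 1/9 < 1? YES.
Since P[∪ A_i] ≤ 1/9 < 1, the complement has P[∩ A_i^c] ≥ 1 − 1/9 = 8/9 > 0, so some outcome avoids every A_i.

27·p = 1/9 ≈ 0.111; existence CERTIFIED by the union bound.


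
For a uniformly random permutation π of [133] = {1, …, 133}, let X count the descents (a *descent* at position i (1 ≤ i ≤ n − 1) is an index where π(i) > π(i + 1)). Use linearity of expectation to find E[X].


Write X = Σ X_I over i = 1, …, 132, with X_I the indicator of one descent.
There are 132 indicators.
For each fixed i, the pair (π(i), π(i+1)) is a uniformly random ordered pair of distinct values from {1, …, 133}; by symmetry P[π(i) > π(i+1)] = 1/2.
By linearity: E[X] = 132 · (1/2) = (133 − 1) · (1/2) = 66 ≈ 66.00000.

E[X] = 66 = 66.00000.


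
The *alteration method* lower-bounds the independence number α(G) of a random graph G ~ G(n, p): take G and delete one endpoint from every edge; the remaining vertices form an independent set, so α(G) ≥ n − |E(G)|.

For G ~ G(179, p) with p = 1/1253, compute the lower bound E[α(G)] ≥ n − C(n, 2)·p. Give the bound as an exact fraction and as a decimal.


E[|E(G)|] = C(179, 2)·p = 15931 · (1/1253) = 89/7.
E[α(G)] ≥ n − E[|E(G)|] = 179 − 89/7 = 1164/7.
Numerically: ≈ 166.286.
(This is only a lower bound; the true E[α(G)] may be larger.)

E[α(G)] ≥ 1164/7 ≈ 166.286.


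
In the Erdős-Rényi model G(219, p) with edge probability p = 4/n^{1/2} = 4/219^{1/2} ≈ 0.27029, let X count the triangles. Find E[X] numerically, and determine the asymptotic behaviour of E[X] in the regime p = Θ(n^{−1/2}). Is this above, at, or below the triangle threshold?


Number of potential triangles: C(219, 3) = 1726669.
Each occurs with probability p³ ≈ (0.27029)³ ≈ 1.9747576e-02.
By linearity: E[X] = C(219, 3)·p³ ≈ 1726669 · 1.9747576e-02 ≈ 34097.52792.
Since α = 1/2 < 1, p = c/n^{1/2} ≫ 1/n is above the triangle threshold p ~ 1/n. Asymptotically E[X] ~ (c³/6)·n^{3(1−α)} = (4³/6)·n^{1.5} → ∞; triangles are abundant w.h.p.

E[X] ≈ 34097.52792; in regime p = Θ(1/n^{1/2}) E[X] diverges (above the triangle threshold p ~ 1/n).


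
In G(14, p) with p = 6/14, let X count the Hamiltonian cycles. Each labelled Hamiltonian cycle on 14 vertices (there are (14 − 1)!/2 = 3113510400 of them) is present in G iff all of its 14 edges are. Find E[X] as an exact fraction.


K_14 has (14 − 1)!/2 = 3113510400 labelled Hamiltonian cycles.
For each such Hamiltonian cycle H, let X_H = 1 if all 14 edges of H are present in G. Then P[X_H = 1] = p^{14} = (3/7)^{14} = 4782969/678223072849.
By linearity of expectation: E[X] = Σ_H E[X_H] = 3113510400 · p^{14} = 3113510400 · 4782969/678223072849 = 2127403389196800/96889010407.
Numerically: E[X] ≈ 21957.1.

E[X] = 3113510400 · (3/7)^{14} = 2127403389196800/96889010407 ≈ 21957.1.


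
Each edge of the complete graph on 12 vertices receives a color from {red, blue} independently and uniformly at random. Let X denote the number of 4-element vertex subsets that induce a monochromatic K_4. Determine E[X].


Let X = Σ_S X_S over the C(12, 4) = 495 subsets S of size 4, where X_S = 1 if the K_4 on S is monochromatic.
For a fixed S, the K_4 on S has C(4, 2) = 6 edges. P[all 6 edges red] = (1/2)^6, and likewise for blue, so P[monochromatic] = 2·(1/2)^6 = 2^{1 − 6} = 1/32.
By linearity of expectation: E[X] = C(12, 4) · 2^{1 − 6} = 495 · 1/32 = 495/32.
Numerically: E[X] ≈ 15.46875.

E[X] = C(12,4)·2^(1−C(4,2)) = 495/32 ≈ 15.46875.


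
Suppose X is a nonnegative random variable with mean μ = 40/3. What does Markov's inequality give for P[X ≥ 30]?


μ = E[X] = 40/3, a = 30.
Markov: P[X ≥ 30] ≤ μ/a = (40/3)/30 = 4/9.
Numerically: ≈ 0.444.
(Since a = 30 > μ = 13.333, the bound 4/9 is < 1 and informative.)

P[X ≥ 30] ≤ 4/9 ≈ 0.444.


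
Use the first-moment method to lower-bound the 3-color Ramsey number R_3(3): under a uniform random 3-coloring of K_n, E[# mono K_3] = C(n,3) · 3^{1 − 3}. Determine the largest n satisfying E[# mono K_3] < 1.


We need C(n, 3) · 3^{1 − 3} < 1, i.e. C(n, 3) < 3^{3 − 1} = 9.
Check values of n near the boundary:
  n = 3: C(3, 3) = 1; 1 < 9? YES
  n = 4: C(4, 3) = 4; 4 < 9? YES
  n = 5: C(5, 3) = 10; 10 < 9? NO
  n = 6: C(6, 3) = 20; 20 < 9? NO
The largest n with C(n, 3) < 9 is n = 4 (where E[X] = 4/9 ≈ 0.4444). Hence R_3(3) > 4, i.e. R_3(3) ≥ 5.

Largest n = 4; hence R_3(3) > 4.


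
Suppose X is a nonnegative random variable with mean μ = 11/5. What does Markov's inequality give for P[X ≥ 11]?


μ = E[X] = 11/5, a = 11.
Markov: P[X ≥ 11] ≤ μ/a = (11/5)/11 = 1/5.
Numerically: ≈ 0.200.
(Since a = 11 > μ = 2.200, the bound 1/5 is < 1 and informative.)

P[X ≥ 11] ≤ 1/5 ≈ 0.200.


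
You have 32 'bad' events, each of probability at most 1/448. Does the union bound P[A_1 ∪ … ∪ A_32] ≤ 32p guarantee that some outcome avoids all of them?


Union bound: P[∪_{i=1}^{32} A_i] ≤ Σ_i P[A_i] ≤ 32·p = 32·(1/448) = 1/14.
Numerically: 1/14 ≈ 0.0714.
Is 1/14 < 1? YES.
Since P[∪ A_i] ≤ 1/14 < 1, the complement has P[∩ A_i^c] ≥ 1 − 1/14 = 13/14 > 0, so some outcome avoids every A_i.

32·p = 1/14 ≈ 0.0714; existence CERTIFIED by the union bound.


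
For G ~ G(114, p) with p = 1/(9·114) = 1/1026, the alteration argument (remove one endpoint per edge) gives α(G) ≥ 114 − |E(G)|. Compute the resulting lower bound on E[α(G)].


E[|E(G)|] = C(114, 2)·p = 6441 · (1/1026) = 113/18.
E[α(G)] ≥ n − E[|E(G)|] = 114 − 113/18 = 1939/18.
Numerically: ≈ 107.72222.
(This is only a lower bound; the true E[α(G)] may be larger.)

E[α(G)] ≥ 1939/18 ≈ 107.72222.


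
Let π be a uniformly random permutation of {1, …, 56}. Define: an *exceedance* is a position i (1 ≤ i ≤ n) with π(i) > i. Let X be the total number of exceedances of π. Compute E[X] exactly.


Write X = Σ_{i=1}^{56} X_i, where X_i = 1_{π(i) > i}.
For each fixed i, π(i) is uniform over {1, …, 56} (marginal of a uniform permutation), so P[π(i) > i] = (n − i)/n. Summing: Σ_{i=1}^{56} (n − i)/n = (0 + 1 + … + 55)/56 = 56(56 − 1)/(2·56) = (56 − 1)/2.
Hence E[X] = Σ_{i=1}^{56} (56 − i)/56 = 55/2 ≈ 27.500000.

E[X] = 55/2 = 27.500000.


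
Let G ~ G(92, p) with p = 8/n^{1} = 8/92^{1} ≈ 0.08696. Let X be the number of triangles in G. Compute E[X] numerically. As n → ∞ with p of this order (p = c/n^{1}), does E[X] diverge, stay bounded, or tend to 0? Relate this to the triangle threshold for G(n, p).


Number of potential triangles: C(92, 3) = 125580.
Each occurs with probability p³ ≈ (0.08696)³ ≈ 6.575162e-04.
By linearity: E[X] = C(92, 3)·p³ ≈ 125580 · 6.575162e-04 ≈ 82.5709.
Here α = 1, so p = 8/n is exactly at the triangle threshold p ~ 1/n. Asymptotically E[X] → c³/6 = 8³/6 = 256/3 ≈ 85.3333, a bounded constant. In this regime the triangle count is asymptotically Poisson(c³/6).

E[X] ≈ 82.5709; in regime p = Θ(1/n^{1}) E[X] stays bounded (at the triangle threshold p ~ 1/n).


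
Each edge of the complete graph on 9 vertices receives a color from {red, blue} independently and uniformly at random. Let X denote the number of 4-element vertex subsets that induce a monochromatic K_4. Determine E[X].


Let X = Σ_S X_S over the C(9, 4) = 126 subsets S of size 4, where X_S = 1 if the K_4 on S is monochromatic.
For a fixed S, the K_4 on S has C(4, 2) = 6 edges. P[all 6 edges red] = (1/2)^6, and likewise for blue, so P[monochromatic] = 2·(1/2)^6 = 2^{1 − 6} = 1/32.
Summing: E[X] = C(9, 4) · 2^{1 − 6} = 126 · 1/32 = 63/16.
Numerically: E[X] ≈ 3.93750.

E[X] = C(9,4)·2^(1−C(4,2)) = 63/16 ≈ 3.93750.


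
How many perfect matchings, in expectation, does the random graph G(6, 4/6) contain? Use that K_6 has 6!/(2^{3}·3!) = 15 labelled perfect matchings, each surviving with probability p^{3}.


K_6 has 6!/(2^{3}·3!) = 15 labelled perfect matchings.
For each such perfect matching H, let X_H = 1 if all 3 edges of H are present in G. Then P[X_H = 1] = p^{3} = (2/3)^{3} = 8/27.
Summing the indicators: E[X] = Σ_H E[X_H] = 15 · p^{3} = 15 · 8/27 = 40/9.
Numerically: E[X] ≈ 4.444.

E[X] = 15 · (2/3)^{3} = 40/9 ≈ 4.444.


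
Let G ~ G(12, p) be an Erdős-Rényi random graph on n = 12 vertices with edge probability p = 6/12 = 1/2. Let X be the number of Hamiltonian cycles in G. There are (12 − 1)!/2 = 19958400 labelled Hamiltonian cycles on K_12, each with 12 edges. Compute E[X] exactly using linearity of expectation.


K_12 has (12 − 1)!/2 = 19958400 labelled Hamiltonian cycles.
For each such Hamiltonian cycle H, let X_H = 1 if all 12 edges of H are present in G. Then P[X_H = 1] = p^{12} = (1/2)^{12} = 1/4096.
By linearity of expectation: E[X] = Σ_H E[X_H] = 19958400 · p^{12} = 19958400 · 1/4096 = 155925/32.
Numerically: E[X] ≈ 4872.66.

E[X] = 19958400 · (1/2)^{12} = 155925/32 ≈ 4872.66.


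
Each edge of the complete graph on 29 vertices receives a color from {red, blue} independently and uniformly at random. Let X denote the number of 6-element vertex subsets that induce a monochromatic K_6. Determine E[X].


Let X = Σ_S X_S over the C(29, 6) = 475020 subsets S of size 6, where X_S = 1 if the K_6 on S is monochromatic.
For a fixed S, the K_6 on S has C(6, 2) = 15 edges. P[all 15 edges red] = (1/2)^15, and likewise for blue, so P[monochromatic] = 2·(1/2)^15 = 2^{1 − 15} = 1/16384.
Summing: E[X] = C(29, 6) · 2^{1 − 15} = 475020 · 1/16384 = 118755/4096.
Numerically: E[X] ≈ 28.99292.

E[X] = C(29,6)·2^(1−C(6,2)) = 118755/4096 ≈ 28.99292.


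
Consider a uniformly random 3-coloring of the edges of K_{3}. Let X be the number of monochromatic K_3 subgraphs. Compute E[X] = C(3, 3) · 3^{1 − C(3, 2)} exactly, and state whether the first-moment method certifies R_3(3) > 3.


E[X] = C(3, 3) · 3^{1 − 3} = 1 · 3^{−2} = 1/9.
As a reduced fraction: E[X] = 1/9 ≈ 0.1111111.
Is E[X] < 1? YES.
Since E[X] < 1, there exists a 3-coloring of K_{3} with no monochromatic K_3; hence R_3(3) > 3.

E[X] = 1/9 ≈ 0.1111111; E[X] < 1, so R_3(3) > 3.


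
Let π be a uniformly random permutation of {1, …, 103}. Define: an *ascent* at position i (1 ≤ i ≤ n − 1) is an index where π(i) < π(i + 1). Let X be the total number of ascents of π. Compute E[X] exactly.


Write X = Σ X_I over i = 1, …, 102, with X_I the indicator of one ascent.
There are 102 indicators.
For each fixed i, the pair (π(i), π(i+1)) is a uniformly random ordered pair of distinct values from {1, …, 103}; by symmetry P[π(i) < π(i+1)] = 1/2.
By linearity: E[X] = 102 · (1/2) = (103 − 1) · (1/2) = 51 ≈ 51.0000.

E[X] = 51 = 51.0000.


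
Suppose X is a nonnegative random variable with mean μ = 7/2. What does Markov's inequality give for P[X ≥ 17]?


μ = E[X] = 7/2, a = 17.
Markov: P[X ≥ 17] ≤ μ/a = (7/2)/17 = 7/34.
Numerically: ≈ 0.2059.
(Since a = 17 > μ = 3.5000, the bound 7/34 is < 1 and informative.)

P[X ≥ 17] ≤ 7/34 ≈ 0.2059.


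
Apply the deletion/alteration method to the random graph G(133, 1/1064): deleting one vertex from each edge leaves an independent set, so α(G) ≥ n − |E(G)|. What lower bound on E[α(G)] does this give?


E[|E(G)|] = C(133, 2)·p = 8778 · (1/1064) = 33/4.
E[α(G)] ≥ n − E[|E(G)|] = 133 − 33/4 = 499/4.
Numerically: ≈ 124.750000.
(This is only a lower bound; the true E[α(G)] may be larger.)

E[α(G)] ≥ 499/4 ≈ 124.750000.


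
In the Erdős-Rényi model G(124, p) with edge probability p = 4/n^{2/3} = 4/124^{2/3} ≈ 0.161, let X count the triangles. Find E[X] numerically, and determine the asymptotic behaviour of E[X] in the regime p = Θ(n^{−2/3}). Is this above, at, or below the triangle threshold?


Number of potential triangles: C(124, 3) = 310124.
Each occurs with probability p³ ≈ (0.161)³ ≈ 4.16233e-03.
By linearity: E[X] = C(124, 3)·p³ ≈ 310124 · 4.16233e-03 ≈ 1290.839.
Since α = 2/3 < 1, p = c/n^{2/3} ≫ 1/n is above the triangle threshold p ~ 1/n. Asymptotically E[X] ~ (c³/6)·n^{3(1−α)} = (4³/6)·n^{1} → ∞; triangles are abundant w.h.p.

E[X] ≈ 1290.839; in regime p = Θ(1/n^{2/3}) E[X] diverges (above the triangle threshold p ~ 1/n).


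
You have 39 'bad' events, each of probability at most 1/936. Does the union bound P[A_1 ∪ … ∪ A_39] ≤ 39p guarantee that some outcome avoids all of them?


Union bound: P[∪_{i=1}^{39} A_i] ≤ Σ_i P[A_i] ≤ 39·p = 39·(1/936) = 1/24.
Numerically: 1/24 ≈ 0.04167.
Is 1/24 < 1? YES.
Since P[∪ A_i] ≤ 1/24 < 1, the complement has P[∩ A_i^c] ≥ 1 − 1/24 = 23/24 > 0, so some outcome avoids every A_i.

39·p = 1/24 ≈ 0.04167; existence CERTIFIED by the union bound.


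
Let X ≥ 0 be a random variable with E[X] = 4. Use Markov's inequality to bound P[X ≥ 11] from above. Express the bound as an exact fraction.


μ = E[X] = 4, a = 11.
Markov: P[X ≥ 11] ≤ μ/a = (4)/11 = 4/11.
Numerically: ≈ 0.3636.
(Since a = 11 > μ = 4.0000, the bound 4/11 is < 1 and informative.)

P[X ≥ 11] ≤ 4/11 ≈ 0.3636.


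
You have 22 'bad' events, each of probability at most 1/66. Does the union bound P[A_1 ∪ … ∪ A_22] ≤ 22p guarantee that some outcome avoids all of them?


Union bound: P[∪_{i=1}^{22} A_i] ≤ Σ_i P[A_i] ≤ 22·p = 22·(1/66) = 1/3.
Numerically: 1/3 ≈ 0.333333.
Is 1/3 < 1? YES.
Since P[∪ A_i] ≤ 1/3 < 1, the complement has P[∩ A_i^c] ≥ 1 − 1/3 = 2/3 > 0, so some outcome avoids every A_i.

22·p = 1/3 ≈ 0.333333; existence CERTIFIED by the union bound.


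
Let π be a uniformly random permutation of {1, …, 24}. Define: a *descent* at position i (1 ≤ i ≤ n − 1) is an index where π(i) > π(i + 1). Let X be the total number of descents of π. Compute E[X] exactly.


Write X = Σ X_I over i = 1, …, 23, with X_I the indicator of one descent.
There are 23 indicators.
For each fixed i, the pair (π(i), π(i+1)) is a uniformly random ordered pair of distinct values from {1, …, 24}; by symmetry P[π(i) > π(i+1)] = 1/2.
By linearity: E[X] = 23 · (1/2) = (24 − 1) · (1/2) = 23/2 ≈ 11.500.

E[X] = 23/2 = 11.500.


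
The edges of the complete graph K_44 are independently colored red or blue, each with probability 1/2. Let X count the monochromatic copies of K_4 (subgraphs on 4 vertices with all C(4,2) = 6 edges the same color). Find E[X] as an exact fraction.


Let X = Σ_S X_S over the C(44, 4) = 135751 subsets S of size 4, where X_S = 1 if the K_4 on S is monochromatic.
For a fixed S, the K_4 on S has C(4, 2) = 6 edges. P[all 6 edges red] = (1/2)^6, and likewise for blue, so P[monochromatic] = 2·(1/2)^6 = 2^{1 − 6} = 1/32.
By linearity of expectation: E[X] = C(44, 4) · 2^{1 − 6} = 135751 · 1/32 = 135751/32.
Numerically: E[X] ≈ 4242.218750.

E[X] = C(44,4)·2^(1−C(4,2)) = 135751/32 ≈ 4242.218750.


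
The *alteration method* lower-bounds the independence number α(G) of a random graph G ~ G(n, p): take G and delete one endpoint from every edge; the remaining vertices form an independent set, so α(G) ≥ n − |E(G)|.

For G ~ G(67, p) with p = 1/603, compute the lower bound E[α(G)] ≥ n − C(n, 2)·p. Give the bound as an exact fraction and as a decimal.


E[|E(G)|] = C(67, 2)·p = 2211 · (1/603) = 11/3.
E[α(G)] ≥ n − E[|E(G)|] = 67 − 11/3 = 190/3.
Numerically: ≈ 63.333.
(This is only a lower bound; the true E[α(G)] may be larger.)

E[α(G)] ≥ 190/3 ≈ 63.333.


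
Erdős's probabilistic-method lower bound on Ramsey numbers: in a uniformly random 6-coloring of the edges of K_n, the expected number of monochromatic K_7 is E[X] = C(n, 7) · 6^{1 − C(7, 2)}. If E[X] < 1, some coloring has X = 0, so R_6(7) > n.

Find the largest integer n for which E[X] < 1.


We need C(n, 7) · 6^{1 − 21} < 1, i.e. C(n, 7) < 6^{21 − 1} = 3656158440062976.
Check values of n near the boundary:
  n = 563: C(563, 7) = 3426622515769596; 3426622515769596 < 3656158440062976? YES
  n = 564: C(564, 7) = 3469685994423792; 3469685994423792 < 3656158440062976? YES
  n = 565: C(565, 7) = 3513212521235560; 3513212521235560 < 3656158440062976? YES
  n = 566: C(566, 7) = 3557206237959440; 3557206237959440 < 3656158440062976? YES
  n = 567: C(567, 7) = 3601671315933933; 3601671315933933 < 3656158440062976? YES
  n = 568: C(568, 7) = 3646611956239704; 3646611956239704 < 3656158440062976? YES
  n = 569: C(569, 7) = 3692032389858348; 3692032389858348 < 3656158440062976? NO
  n = 570: C(570, 7) = 3737936877831720; 3737936877831720 < 3656158440062976? NO
The largest n with C(n, 7) < 3656158440062976 is n = 568 (where E[X] = 16882462760369/16926659444736 ≈ 0.997). Hence R_6(7) > 568, i.e. R_6(7) ≥ 569.

Largest n = 568; hence R_6(7) > 568.


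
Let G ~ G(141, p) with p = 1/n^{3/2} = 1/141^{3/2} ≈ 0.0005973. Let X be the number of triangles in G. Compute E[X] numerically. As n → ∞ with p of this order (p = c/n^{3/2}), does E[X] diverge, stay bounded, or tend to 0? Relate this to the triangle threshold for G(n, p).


Number of potential triangles: C(141, 3) = 457310.
Each occurs with probability p³ ≈ (0.0005973)³ ≈ 2.130659e-10.
By linearity: E[X] = C(141, 3)·p³ ≈ 457310 · 2.130659e-10 ≈ 0.0001.
Since α = 3/2 > 1, p = c/n^{3/2} = o(1/n) is below the triangle threshold p ~ 1/n. Asymptotically E[X] ~ (c³/6)·n^{3(1−α)} = (1³/6)·n^{-1.5} → 0, so by Markov's inequality G has no triangles w.h.p.

E[X] ≈ 0.0001; in regime p = Θ(1/n^{3/2}) E[X] tends to 0 (below the triangle threshold p ~ 1/n).


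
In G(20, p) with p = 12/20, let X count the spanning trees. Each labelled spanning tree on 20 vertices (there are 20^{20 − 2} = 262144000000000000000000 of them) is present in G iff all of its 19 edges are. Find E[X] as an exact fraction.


K_20 has 20^{20 − 2} = 262144000000000000000000 labelled spanning trees.
For each such spanning tree H, let X_H = 1 if all 19 edges of H are present in G. Then P[X_H = 1] = p^{19} = (3/5)^{19} = 1162261467/19073486328125.
By linearity of expectation: E[X] = Σ_H E[X_H] = 262144000000000000000000 · p^{19} = 262144000000000000000000 · 1162261467/19073486328125 = 79869999842655731712/5.
Numerically: E[X] ≈ 1.5974e+19.

E[X] = 262144000000000000000000 · (3/5)^{19} = 79869999842655731712/5 ≈ 1.5974e+19.


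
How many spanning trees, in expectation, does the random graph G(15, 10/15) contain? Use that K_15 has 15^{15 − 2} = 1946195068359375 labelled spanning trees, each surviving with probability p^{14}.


K_15 has 15^{15 − 2} = 1946195068359375 labelled spanning trees.
For each such spanning tree H, let X_H = 1 if all 14 edges of H are present in G. Then P[X_H = 1] = p^{14} = (2/3)^{14} = 16384/4782969.
By linearity: E[X] = Σ_H E[X_H] = 1946195068359375 · p^{14} = 1946195068359375 · 16384/4782969 = 20000000000000/3.
Numerically: E[X] ≈ 6.67e+12.

E[X] = 1946195068359375 · (2/3)^{14} = 20000000000000/3 ≈ 6.67e+12.


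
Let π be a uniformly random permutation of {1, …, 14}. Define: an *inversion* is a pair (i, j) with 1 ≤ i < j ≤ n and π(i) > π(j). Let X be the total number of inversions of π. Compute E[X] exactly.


Write X = Σ X_I over the C(14, 2) = 91 pairs i < j, with X_I the indicator of one inversion.
There are 91 indicators.
For each fixed pair i < j, the values π(i) and π(j) are two distinct elements of {1, …, 14} in uniformly random order; by symmetry P[π(i) > π(j)] = 1/2.
By linearity: E[X] = 91 · (1/2) = C(14, 2) · (1/2) = 91/2 = 91/2 ≈ 45.500.

E[X] = 91/2 = 45.500.


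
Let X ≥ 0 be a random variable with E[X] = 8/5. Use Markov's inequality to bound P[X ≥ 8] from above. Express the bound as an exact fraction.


μ = E[X] = 8/5, a = 8.
Markov: P[X ≥ 8] ≤ μ/a = (8/5)/8 = 1/5.
Numerically: ≈ 0.2000.
(Since a = 8 > μ = 1.6000, the bound 1/5 is < 1 and informative.)

P[X ≥ 8] ≤ 1/5 ≈ 0.2000.


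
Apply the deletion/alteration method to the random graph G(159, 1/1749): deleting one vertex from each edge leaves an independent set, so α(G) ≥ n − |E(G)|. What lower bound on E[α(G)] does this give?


E[|E(G)|] = C(159, 2)·p = 12561 · (1/1749) = 79/11.
E[α(G)] ≥ n − E[|E(G)|] = 159 − 79/11 = 1670/11.
Numerically: ≈ 151.81818.
(This is only a lower bound; the true E[α(G)] may be larger.)

E[α(G)] ≥ 1670/11 ≈ 151.81818.


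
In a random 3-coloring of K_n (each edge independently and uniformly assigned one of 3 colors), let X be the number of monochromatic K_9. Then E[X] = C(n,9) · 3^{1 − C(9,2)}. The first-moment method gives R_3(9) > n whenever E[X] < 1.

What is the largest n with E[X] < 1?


We need C(n, 9) · 3^{1 − 36} < 1, i.e. C(n, 9) < 3^{36 − 1} = 50031545098999707.
Check values of n near the boundary:
  n = 299: C(299, 9) = 46610674441390059; 46610674441390059 < 50031545098999707? YES
  n = 300: C(300, 9) = 48052241692154700; 48052241692154700 < 50031545098999707? YES
  n = 301: C(301, 9) = 49533303936090975; 49533303936090975 < 50031545098999707? YES
  n = 302: C(302, 9) = 51054804739588650; 51054804739588650 < 50031545098999707? NO
  n = 303: C(303, 9) = 52617706925494425; 52617706925494425 < 50031545098999707? NO
  n = 304: C(304, 9) = 54222992899492560; 54222992899492560 < 50031545098999707? NO
The largest n with C(n, 9) < 50031545098999707 is n = 301 (where E[X] = 16511101312030325/16677181699666569 ≈ 0.990041). Hence R_3(9) > 301, i.e. R_3(9) ≥ 302.

Largest n = 301; hence R_3(9) > 301.


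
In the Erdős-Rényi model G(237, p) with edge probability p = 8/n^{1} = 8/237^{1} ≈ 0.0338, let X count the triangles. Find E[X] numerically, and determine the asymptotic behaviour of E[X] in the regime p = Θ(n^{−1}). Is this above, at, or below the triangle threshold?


Number of potential triangles: C(237, 3) = 2190670.
Each occurs with probability p³ ≈ (0.0338)³ ≈ 3.84614e-05.
By linearity: E[X] = C(237, 3)·p³ ≈ 2190670 · 3.84614e-05 ≈ 84.256.
Here α = 1, so p = 8/n is exactly at the triangle threshold p ~ 1/n. Asymptotically E[X] → c³/6 = 8³/6 = 256/3 ≈ 85.333, a bounded constant. In this regime the triangle count is asymptotically Poisson(c³/6).

E[X] ≈ 84.256; in regime p = Θ(1/n^{1}) E[X] stays bounded (at the triangle threshold p ~ 1/n).


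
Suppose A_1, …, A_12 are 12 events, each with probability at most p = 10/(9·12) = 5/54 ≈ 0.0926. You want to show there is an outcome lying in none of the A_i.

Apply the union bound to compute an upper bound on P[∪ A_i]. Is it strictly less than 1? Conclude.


Union bound: P[∪_{i=1}^{12} A_i] ≤ Σ_i P[A_i] ≤ 12·p = 12·(5/54) = 10/9.
Numerically: 10/9 ≈ 1.1111.
Is 10/9 < 1? NO.
Since the bound 10/9 is ≥ 1, the union bound is uninformative here; it does NOT by itself certify existence.

12·p = 10/9 ≈ 1.1111; existence NOT certified by the union bound.


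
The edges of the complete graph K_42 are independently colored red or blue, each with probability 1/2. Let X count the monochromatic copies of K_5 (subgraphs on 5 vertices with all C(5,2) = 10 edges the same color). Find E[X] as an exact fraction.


Let X = Σ_S X_S over the C(42, 5) = 850668 subsets S of size 5, where X_S = 1 if the K_5 on S is monochromatic.
For a fixed S, the K_5 on S has C(5, 2) = 10 edges. P[all 10 edges red] = (1/2)^10, and likewise for blue, so P[monochromatic] = 2·(1/2)^10 = 2^{1 − 10} = 1/512.
Summing: E[X] = C(42, 5) · 2^{1 − 10} = 850668 · 1/512 = 212667/128.
Numerically: E[X] ≈ 1661.46094.

E[X] = C(42,5)·2^(1−C(5,2)) = 212667/128 ≈ 1661.46094.


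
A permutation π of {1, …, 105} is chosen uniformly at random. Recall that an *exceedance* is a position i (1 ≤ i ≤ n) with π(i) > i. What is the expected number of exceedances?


Write X = Σ_{i=1}^{105} X_i, where X_i = 1_{π(i) > i}.
For each fixed i, π(i) is uniform over {1, …, 105} (marginal of a uniform permutation), so P[π(i) > i] = (n − i)/n. Summing: Σ_{i=1}^{105} (n − i)/n = (0 + 1 + … + 104)/105 = 105(105 − 1)/(2·105) = (105 − 1)/2.
Hence E[X] = Σ_{i=1}^{105} (105 − i)/105 = 52 ≈ 52.0000.

E[X] = 52 = 52.0000.


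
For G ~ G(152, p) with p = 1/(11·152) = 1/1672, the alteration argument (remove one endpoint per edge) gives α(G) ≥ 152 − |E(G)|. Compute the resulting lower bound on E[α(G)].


E[|E(G)|] = C(152, 2)·p = 11476 · (1/1672) = 151/22.
E[α(G)] ≥ n − E[|E(G)|] = 152 − 151/22 = 3193/22.
Numerically: ≈ 145.136364.
(This is only a lower bound; the true E[α(G)] may be larger.)

E[α(G)] ≥ 3193/22 ≈ 145.136364.


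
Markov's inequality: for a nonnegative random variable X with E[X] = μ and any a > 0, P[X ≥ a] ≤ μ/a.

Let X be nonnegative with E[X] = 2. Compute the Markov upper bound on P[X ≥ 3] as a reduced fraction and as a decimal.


μ = E[X] = 2, a = 3.
Markov: P[X ≥ 3] ≤ μ/a = (2)/3 = 2/3.
Numerically: ≈ 0.667.
(Since a = 3 > μ = 2.000, the bound 2/3 is < 1 and informative.)

P[X ≥ 3] ≤ 2/3 ≈ 0.667.


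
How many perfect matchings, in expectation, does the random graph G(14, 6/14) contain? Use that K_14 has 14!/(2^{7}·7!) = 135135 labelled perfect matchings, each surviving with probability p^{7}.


K_14 has 14!/(2^{7}·7!) = 135135 labelled perfect matchings.
For each such perfect matching H, let X_H = 1 if all 7 edges of H are present in G. Then P[X_H = 1] = p^{7} = (3/7)^{7} = 2187/823543.
By linearity of expectation: E[X] = Σ_H E[X_H] = 135135 · p^{7} = 135135 · 2187/823543 = 42220035/117649.
Numerically: E[X] ≈ 359.

E[X] = 135135 · (3/7)^{7} = 42220035/117649 ≈ 359.


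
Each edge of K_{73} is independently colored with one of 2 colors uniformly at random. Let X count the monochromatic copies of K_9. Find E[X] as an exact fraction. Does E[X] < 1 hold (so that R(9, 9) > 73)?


E[X] = C(73, 9) · 2^{1 − 36} = 97082021465 · 2^{−35} = 97082021465/34359738368.
As a reduced fraction: E[X] = 97082021465/34359738368 ≈ 2.8254587.
Is E[X] < 1? NO.
Since E[X] ≥ 1, the first-moment bound is inconclusive at n = 73; it does NOT by itself certify R(9, 9) > 73.

E[X] = 97082021465/34359738368 ≈ 2.8254587; E[X] ≥ 1; first-moment method inconclusive here.


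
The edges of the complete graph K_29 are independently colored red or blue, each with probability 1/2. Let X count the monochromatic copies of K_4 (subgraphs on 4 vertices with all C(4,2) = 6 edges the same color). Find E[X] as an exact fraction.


Let X = Σ_S X_S over the C(29, 4) = 23751 subsets S of size 4, where X_S = 1 if the K_4 on S is monochromatic.
For a fixed S, the K_4 on S has C(4, 2) = 6 edges. P[all 6 edges red] = (1/2)^6, and likewise for blue, so P[monochromatic] = 2·(1/2)^6 = 2^{1 − 6} = 1/32.
By linearity of expectation: E[X] = C(29, 4) · 2^{1 − 6} = 23751 · 1/32 = 23751/32.
Numerically: E[X] ≈ 742.218750.

E[X] = C(29,4)·2^(1−C(4,2)) = 23751/32 ≈ 742.218750.


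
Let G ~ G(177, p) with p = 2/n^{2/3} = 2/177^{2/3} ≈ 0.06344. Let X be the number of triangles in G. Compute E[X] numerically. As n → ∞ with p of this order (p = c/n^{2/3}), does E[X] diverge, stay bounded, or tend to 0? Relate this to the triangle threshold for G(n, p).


Number of potential triangles: C(177, 3) = 908600.
Each occurs with probability p³ ≈ (0.06344)³ ≈ 2.553545e-04.
By linearity: E[X] = C(177, 3)·p³ ≈ 908600 · 2.553545e-04 ≈ 232.0151.
Since α = 2/3 < 1, p = c/n^{2/3} ≫ 1/n is above the triangle threshold p ~ 1/n. Asymptotically E[X] ~ (c³/6)·n^{3(1−α)} = (2³/6)·n^{1} → ∞; triangles are abundant w.h.p.

E[X] ≈ 232.0151; in regime p = Θ(1/n^{2/3}) E[X] diverges (above the triangle threshold p ~ 1/n).


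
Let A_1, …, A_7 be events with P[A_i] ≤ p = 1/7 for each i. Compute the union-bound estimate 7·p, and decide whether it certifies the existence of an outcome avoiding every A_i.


Union bound: P[∪_{i=1}^{7} A_i] ≤ Σ_i P[A_i] ≤ 7·p = 7·(1/7) = 1.
Numerically: 1 ≈ 1.0000.
Is 1 < 1? NO.
Since the bound 1 is ≥ 1, the union bound is uninformative here; it does NOT by itself certify existence.

7·p = 1 ≈ 1.0000; existence NOT certified by the union bound.


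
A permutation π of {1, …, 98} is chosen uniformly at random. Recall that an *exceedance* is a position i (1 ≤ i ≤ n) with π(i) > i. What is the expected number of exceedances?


Write X = Σ_{i=1}^{98} X_i, where X_i = 1_{π(i) > i}.
For each fixed i, π(i) is uniform over {1, …, 98} (marginal of a uniform permutation), so P[π(i) > i] = (n − i)/n. Summing: Σ_{i=1}^{98} (n − i)/n = (0 + 1 + … + 97)/98 = 98(98 − 1)/(2·98) = (98 − 1)/2.
Hence E[X] = Σ_{i=1}^{98} (98 − i)/98 = 97/2 ≈ 48.500.

E[X] = 97/2 = 48.500.


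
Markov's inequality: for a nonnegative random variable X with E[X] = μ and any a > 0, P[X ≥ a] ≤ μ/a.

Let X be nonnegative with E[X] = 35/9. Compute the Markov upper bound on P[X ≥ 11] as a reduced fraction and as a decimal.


μ = E[X] = 35/9, a = 11.
Markov: P[X ≥ 11] ≤ μ/a = (35/9)/11 = 35/99.
Numerically: ≈ 0.3535.
(Since a = 11 > μ = 3.8889, the bound 35/99 is < 1 and informative.)

P[X ≥ 11] ≤ 35/99 ≈ 0.3535.


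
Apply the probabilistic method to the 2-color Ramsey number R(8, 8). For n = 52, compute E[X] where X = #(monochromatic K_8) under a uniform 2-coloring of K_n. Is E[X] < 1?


E[X] = C(52, 8) · 2^{1 − 28} = 752538150 · 2^{−27} = 752538150/134217728.
As a reduced fraction: E[X] = 376269075/67108864 ≈ 5.6068.
Is E[X] < 1? NO.
Since E[X] ≥ 1, the first-moment bound is inconclusive at n = 52; it does NOT by itself certify R(8, 8) > 52.

E[X] = 376269075/67108864 ≈ 5.6068; E[X] ≥ 1; first-moment method inconclusive here.


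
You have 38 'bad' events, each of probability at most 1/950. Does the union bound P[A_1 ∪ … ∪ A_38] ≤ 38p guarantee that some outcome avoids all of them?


Union bound: P[∪_{i=1}^{38} A_i] ≤ Σ_i P[A_i] ≤ 38·p = 38·(1/950) = 1/25.
Numerically: 1/25 ≈ 0.040000.
Is 1/25 < 1? YES.
Since P[∪ A_i] ≤ 1/25 < 1, the complement has P[∩ A_i^c] ≥ 1 − 1/25 = 24/25 > 0, so some outcome avoids every A_i.

38·p = 1/25 ≈ 0.040000; existence CERTIFIED by the union bound.


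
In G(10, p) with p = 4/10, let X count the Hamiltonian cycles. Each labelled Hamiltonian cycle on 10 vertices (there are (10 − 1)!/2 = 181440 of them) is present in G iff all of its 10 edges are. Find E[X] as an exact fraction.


K_10 has (10 − 1)!/2 = 181440 labelled Hamiltonian cycles.
For each such Hamiltonian cycle H, let X_H = 1 if all 10 edges of H are present in G. Then P[X_H = 1] = p^{10} = (2/5)^{10} = 1024/9765625.
By linearity of expectation: E[X] = Σ_H E[X_H] = 181440 · p^{10} = 181440 · 1024/9765625 = 37158912/1953125.
Numerically: E[X] ≈ 19.0254.

E[X] = 181440 · (2/5)^{10} = 37158912/1953125 ≈ 19.0254.


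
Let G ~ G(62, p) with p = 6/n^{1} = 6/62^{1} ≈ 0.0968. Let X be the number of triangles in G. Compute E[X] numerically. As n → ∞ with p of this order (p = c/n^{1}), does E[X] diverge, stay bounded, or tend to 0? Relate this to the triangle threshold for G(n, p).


Number of potential triangles: C(62, 3) = 37820.
Each occurs with probability p³ ≈ (0.0968)³ ≈ 9.06314e-04.
By linearity: E[X] = C(62, 3)·p³ ≈ 37820 · 9.06314e-04 ≈ 34.277.
Here α = 1, so p = 6/n is exactly at the triangle threshold p ~ 1/n. Asymptotically E[X] → c³/6 = 6³/6 = 36 ≈ 36.000, a bounded constant. In this regime the triangle count is asymptotically Poisson(c³/6).

E[X] ≈ 34.277; in regime p = Θ(1/n^{1}) E[X] stays bounded (at the triangle threshold p ~ 1/n).


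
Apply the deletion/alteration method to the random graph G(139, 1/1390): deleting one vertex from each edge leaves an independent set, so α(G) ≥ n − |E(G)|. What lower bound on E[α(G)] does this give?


E[|E(G)|] = C(139, 2)·p = 9591 · (1/1390) = 69/10.
E[α(G)] ≥ n − E[|E(G)|] = 139 − 69/10 = 1321/10.
Numerically: ≈ 132.1000.
(This is only a lower bound; the true E[α(G)] may be larger.)

E[α(G)] ≥ 1321/10 ≈ 132.1000.


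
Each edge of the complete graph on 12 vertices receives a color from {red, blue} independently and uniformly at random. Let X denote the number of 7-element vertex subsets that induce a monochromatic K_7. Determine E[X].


Let X = Σ_S X_S over the C(12, 7) = 792 subsets S of size 7, where X_S = 1 if the K_7 on S is monochromatic.
For a fixed S, the K_7 on S has C(7, 2) = 21 edges. P[all 21 edges red] = (1/2)^21, and likewise for blue, so P[monochromatic] = 2·(1/2)^21 = 2^{1 − 21} = 1/1048576.
By linearity of expectation: E[X] = C(12, 7) · 2^{1 − 21} = 792 · 1/1048576 = 99/131072.
Numerically: E[X] ≈ 0.00076.

E[X] = C(12,7)·2^(1−C(7,2)) = 99/131072 ≈ 0.00076.


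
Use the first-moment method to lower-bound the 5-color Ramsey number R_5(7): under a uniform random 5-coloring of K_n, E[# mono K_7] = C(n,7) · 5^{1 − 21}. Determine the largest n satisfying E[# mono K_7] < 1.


We need C(n, 7) · 5^{1 − 21} < 1, i.e. C(n, 7) < 5^{21 − 1} = 95367431640625.
Check values of n near the boundary:
  n = 335: C(335, 7) = 88202498238195; 88202498238195 < 95367431640625? YES
  n = 336: C(336, 7) = 90079147136880; 90079147136880 < 95367431640625? YES
  n = 337: C(337, 7) = 91989916924632; 91989916924632 < 95367431640625? YES
  n = 338: C(338, 7) = 93935323022736; 93935323022736 < 95367431640625? YES
  n = 339: C(339, 7) = 95915887062372; 95915887062372 < 95367431640625? NO
  n = 340: C(340, 7) = 97932136940560; 97932136940560 < 95367431640625? NO
  n = 341: C(341, 7) = 99984606876440; 99984606876440 < 95367431640625? NO
The largest n with C(n, 7) < 95367431640625 is n = 338 (where E[X] = 93935323022736/95367431640625 ≈ 0.9849833). Hence R_5(7) > 338, i.e. R_5(7) ≥ 339.

Largest n = 338; hence R_5(7) > 338.


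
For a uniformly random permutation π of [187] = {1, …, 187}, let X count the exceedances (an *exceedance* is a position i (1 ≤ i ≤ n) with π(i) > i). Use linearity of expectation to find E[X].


Write X = Σ_{i=1}^{187} X_i, where X_i = 1_{π(i) > i}.
For each fixed i, π(i) is uniform over {1, …, 187} (marginal of a uniform permutation), so P[π(i) > i] = (n − i)/n. Summing: Σ_{i=1}^{187} (n − i)/n = (0 + 1 + … + 186)/187 = 187(187 − 1)/(2·187) = (187 − 1)/2.
Hence E[X] = Σ_{i=1}^{187} (187 − i)/187 = 93 ≈ 93.0000.

E[X] = 93 = 93.0000.


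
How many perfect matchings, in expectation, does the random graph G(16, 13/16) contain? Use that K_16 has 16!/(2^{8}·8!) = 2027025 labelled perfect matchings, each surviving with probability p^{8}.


K_16 has 16!/(2^{8}·8!) = 2027025 labelled perfect matchings.
For each such perfect matching H, let X_H = 1 if all 8 edges of H are present in G. Then P[X_H = 1] = p^{8} = (13/16)^{8} = 815730721/4294967296.
Summing the indicators: E[X] = Σ_H E[X_H] = 2027025 · p^{8} = 2027025 · 815730721/4294967296 = 1653506564735025/4294967296.
Numerically: E[X] ≈ 3.8499e+05.

E[X] = 2027025 · (13/16)^{8} = 1653506564735025/4294967296 ≈ 3.8499e+05.
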